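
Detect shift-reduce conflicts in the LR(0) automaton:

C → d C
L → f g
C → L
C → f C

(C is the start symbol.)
No shift-reduce conflicts

A shift-reduce conflict occurs when an LR(0) state has both:
  - a complete (reduce) item [A → α .] (dot at the end), and
  - a shift item [B → β . c γ] (dot before a terminal).

Augment with C' → C and build the canonical LR(0) collection (I0 = CLOSURE({[C' → . C]}), then GOTO on every symbol after a dot until no new states appear). It has 8 states:
  I0: { [C → . L], [C → . d C], [C → . f C], [C' → . C], [L → . f g] }  — shift
  I1: { [C' → C .] }  — accept
  I2: { [C → L .] }  — reduce
  I3: { [C → . L], [C → . d C], [C → . f C], [C → d . C], [L → . f g] }  — shift
  I4: { [C → . L], [C → . d C], [C → . f C], [C → f . C], [L → . f g], [L → f . g] }  — shift
  I5: { [C → f C .] }  — reduce
  I6: { [L → f g .] }  — reduce
  I7: { [C → d C .] }  — reduce

No state contains both a complete item and a shift item.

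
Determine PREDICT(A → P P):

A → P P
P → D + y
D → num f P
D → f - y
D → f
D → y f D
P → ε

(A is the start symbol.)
{ $, 'f', 'num', 'y' }

PREDICT(A → P P) = (FIRST(RHS) \ {ε}) ∪ (FOLLOW(A) if ε ∈ FIRST(RHS), i.e. RHS ⇒* ε)
FIRST(P) = { 'f', 'num', 'y', ε }
FIRST(P P) = { 'f', 'num', 'y', ε }
ε ∈ FIRST(P P) (the right-hand side is nullable), so add FOLLOW(A) = { $ }
PREDICT(A → P P) = { $, 'f', 'num', 'y' }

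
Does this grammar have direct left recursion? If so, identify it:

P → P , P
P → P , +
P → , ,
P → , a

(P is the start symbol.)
Direct left recursion occurs when N → N α for some non-terminal N (the right-hand side begins with the left-hand side itself).

P → P , P: LEFT RECURSIVE (starts with P)
P → P , +: LEFT RECURSIVE (starts with P)
P → , ,: starts with ','
P → , a: starts with ','

The grammar has direct left recursion on: P.

Answer: Yes, P is left-recursive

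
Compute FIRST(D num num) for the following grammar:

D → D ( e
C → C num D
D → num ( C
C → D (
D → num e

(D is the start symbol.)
FIRST sets of the non-terminals involved (from the grammar, by fixed-point iteration):
  FIRST(D) = { 'num' }

To compute FIRST(D num num), process the symbols left to right:
Symbol D is a non-terminal. Add FIRST(D) \ {ε} = { 'num' }
D is not nullable (ε ∉ FIRST(D)), so stop here.
FIRST(D num num) = { 'num' }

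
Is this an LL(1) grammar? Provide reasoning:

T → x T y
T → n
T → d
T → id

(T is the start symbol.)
For T:
  PREDICT(T → x T y) = { 'x' }
  PREDICT(T → n) = { 'n' }
  PREDICT(T → d) = { 'd' }
  PREDICT(T → id) = { 'id' }

All predict sets are disjoint. The grammar IS LL(1).

Answer: Yes, the grammar is LL(1).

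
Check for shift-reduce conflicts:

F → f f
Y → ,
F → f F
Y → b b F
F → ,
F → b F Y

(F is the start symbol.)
Yes — I6: [F → f f .] vs [F → . ,]

A shift-reduce conflict occurs when an LR(0) state has both:
  - a complete (reduce) item [A → α .] (dot at the end), and
  - a shift item [B → β . c γ] (dot before a terminal).

Augment with F' → F and build the canonical LR(0) collection (I0 = CLOSURE({[F' → . F]}), then GOTO on every symbol after a dot until no new states appear). It has 13 states:
  I0: { [F → . ,], [F → . b F Y], [F → . f F], [F → . f f], [F' → . F] }  — shift
  I1: { [F → , .] }  — reduce
  I2: { [F' → F .] }  — accept
  I3: { [F → . ,], [F → . b F Y], [F → . f F], [F → . f f], [F → b . F Y] }  — shift
  I4: { [F → . ,], [F → . b F Y], [F → . f F], [F → . f f], [F → f . F], [F → f . f] }  — shift
  I5: { [F → f F .] }  — reduce
  I6: { [F → . ,], [F → . b F Y], [F → . f F], [F → . f f], [F → f . F], [F → f . f], [F → f f .] }  — shift, reduce
  I7: { [F → b F . Y], [Y → . ,], [Y → . b b F] }  — shift
  I8: { [Y → , .] }  — reduce
  I9: { [F → b F Y .] }  — reduce
  I10: { [Y → b . b F] }  — shift
  I11: { [F → . ,], [F → . b F Y], [F → . f F], [F → . f f], [Y → b b . F] }  — shift
  I12: { [Y → b b F .] }  — reduce

I6 contains reduce item [F → f f .] and shift items [F → . ,], [F → . b F Y], [F → . f F], [F → . f f], [F → f . f] — shift-reduce conflict.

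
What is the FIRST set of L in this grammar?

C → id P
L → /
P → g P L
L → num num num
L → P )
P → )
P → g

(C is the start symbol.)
FIRST sets of the other non-terminals involved (by the same procedure, iterated to a fixed point):
  FIRST(P) = { ')', 'g' }

From L → /:
  - '/' is a terminal: add '/' and stop
From L → num num num:
  - num is a terminal: add 'num' and stop
From L → P ):
  - P is a non-terminal: add FIRST(P) \ {ε} = { ')', 'g' }
    P is not nullable, so stop

Collecting: FIRST(L) = { ')', '/', 'g', 'num' }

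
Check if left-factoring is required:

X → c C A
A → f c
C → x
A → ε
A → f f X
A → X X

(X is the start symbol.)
Left-factoring is needed when two productions for the same non-terminal
share a common prefix on the right-hand side.

Productions for A:
  A → f c
  A → ε
  A → f f X
  A → X X

Found common prefix 'f' in productions for A

Answer: Yes, A has productions with common prefix 'f'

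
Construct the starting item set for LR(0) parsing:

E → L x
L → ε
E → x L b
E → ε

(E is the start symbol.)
First, augment the grammar with E' → E
I₀ = CLOSURE({ [E' → . E] }):
  [E' → . E] has the dot before E: add [E → . L x], [E → . x L b], [E → .]
  [E → . L x] has the dot before L: add [L → .]
No further items can be added.

I₀ = { [E → . L x], [E → . x L b], [E → .], [E' → . E], [L → .] }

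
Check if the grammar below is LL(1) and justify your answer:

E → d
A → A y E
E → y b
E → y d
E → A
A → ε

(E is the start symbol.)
No. Predict set conflict for E: { 'y' }

A grammar is LL(1) if for each non-terminal N with multiple productions, the predict sets of those productions are pairwise disjoint, where PREDICT(N → α) = (FIRST(α) \ {ε}) ∪ (FOLLOW(N) if α ⇒* ε).

Relevant sets:
  FIRST(A) = { 'y', ε }
  FOLLOW(E) = { $, 'y' }
  FOLLOW(A) = { $, 'y' }

For E:
  PREDICT(E → d) = { 'd' }
  PREDICT(E → y b) = { 'y' }
  PREDICT(E → y d) = { 'y' }
  PREDICT(E → A) = { $, 'y' }
For A:
  PREDICT(A → A y E) = { 'y' }
  PREDICT(A → ε) = { $, 'y' }

Conflict found: Predict set conflict for E: { 'y' }
The grammar is NOT LL(1).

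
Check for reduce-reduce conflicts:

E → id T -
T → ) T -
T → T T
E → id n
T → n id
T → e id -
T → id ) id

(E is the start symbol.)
No reduce-reduce conflicts

A reduce-reduce conflict occurs when an LR(0) state has two complete items [A → α .] and [B → β .] — both call for a reduction, and with no lookahead the parser cannot choose between them.

Augment with E' → E and build the canonical LR(0) collection (I0 = CLOSURE({[E' → . E]}), then GOTO on every symbol after a dot until no new states appear). It has 18 states:
  I0: { [E → . id T -], [E → . id n], [E' → . E] }  — shift
  I1: { [E' → E .] }  — accept
  I2: { [E → id . T -], [E → id . n], [T → . ) T -], [T → . T T], [T → . e id -], [T → . id ) id], [T → . n id] }  — shift
  I3: { [T → ) . T -], [T → . ) T -], [T → . T T], [T → . e id -], [T → . id ) id], [T → . n id] }  — shift
  I4: { [E → id T . -], [T → . ) T -], [T → . T T], [T → . e id -], [T → . id ) id], [T → . n id], [T → T . T] }  — shift
  I5: { [T → e . id -] }  — shift
  I6: { [T → id . ) id] }  — shift
  I7: { [E → id n .], [T → n . id] }  — shift, reduce
  I8: { [T → n id .] }  — reduce
  I9: { [T → id ) . id] }  — shift
  I10: { [T → id ) id .] }  — reduce
  I11: { [T → e id . -] }  — shift
  I12: { [T → e id - .] }  — reduce
  I13: { [E → id T - .] }  — reduce
  I14: { [T → . ) T -], [T → . T T], [T → . e id -], [T → . id ) id], [T → . n id], [T → T . T], [T → T T .] }  — shift, reduce
  I15: { [T → n . id] }  — shift
  I16: { [T → ) T . -], [T → . ) T -], [T → . T T], [T → . e id -], [T → . id ) id], [T → . n id], [T → T . T] }  — shift
  I17: { [T → ) T - .] }  — reduce

No state contains more than one complete item.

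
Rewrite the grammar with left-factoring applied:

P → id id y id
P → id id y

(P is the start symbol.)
Left-factoring transforms A → αβ₁ | αβ₂ into A → αA' and A' → β₁ | β₂
(α is the longest common prefix among the alternatives). Repeat until
no nonterminal has two alternatives with a common prefix.

Round 1: P has alternatives sharing prefix 'id id y'. Introduce P': P → id id y P'
  Add: P' → id
  Add: P' → ε

No remaining common prefixes — done.

Resulting grammar:
P → id id y P'
P' → id
P' → ε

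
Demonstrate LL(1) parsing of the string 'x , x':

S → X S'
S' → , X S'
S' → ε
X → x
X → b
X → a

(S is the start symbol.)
Stack is shown with the top on the left.

Stack     Input    Action
-------------------------
S $       x , x $  output S → X S'
X S' $    x , x $  output X → x
x S' $    x , x $  match 'x'
S' $      , x $    output S' → , X S'
, X S' $  , x $    match ','
X S' $    x $      output X → x
x S' $    x $      match 'x'
S' $      $        output S' → ε
$         $        accept

The string is accepted.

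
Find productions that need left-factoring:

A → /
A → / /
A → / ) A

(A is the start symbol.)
Yes, A has productions with common prefix '/'

Left-factoring is needed when two productions for the same non-terminal
share a common prefix on the right-hand side.

Productions for A:
  A → /
  A → / /
  A → / ) A

Found common prefix '/' in productions for A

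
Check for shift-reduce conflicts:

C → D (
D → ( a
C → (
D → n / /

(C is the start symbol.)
A shift-reduce conflict occurs when an LR(0) state has both:
  - a complete (reduce) item [A → α .] (dot at the end), and
  - a shift item [B → β . c γ] (dot before a terminal).

Augment with C' → C and build the canonical LR(0) collection (I0 = CLOSURE({[C' → . C]}), then GOTO on every symbol after a dot until no new states appear). It has 9 states:
  I0: { [C → . (], [C → . D (], [C' → . C], [D → . ( a], [D → . n / /] }  — shift
  I1: { [C → ( .], [D → ( . a] }  — shift, reduce
  I2: { [C' → C .] }  — accept
  I3: { [C → D . (] }  — shift
  I4: { [D → n . / /] }  — shift
  I5: { [D → n / . /] }  — shift
  I6: { [D → n / / .] }  — reduce
  I7: { [C → D ( .] }  — reduce
  I8: { [D → ( a .] }  — reduce

I1 contains reduce item [C → ( .] and shift item [D → ( . a] — shift-reduce conflict.

Answer: Yes — I1: [C → ( .] vs [D → ( . a]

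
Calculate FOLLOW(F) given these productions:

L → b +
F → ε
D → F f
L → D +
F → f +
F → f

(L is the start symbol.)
{ 'f' }

To compute FOLLOW(F), find every occurrence of F on a right-hand side N → α F β: add FIRST(β) \ {ε}, and if β is empty or nullable also add FOLLOW(N). Iterate to a fixed point.

In D → F f: F is followed by f, add FIRST(f) \ {ε} = { 'f' }

Taking the union: FOLLOW(F) = { 'f' }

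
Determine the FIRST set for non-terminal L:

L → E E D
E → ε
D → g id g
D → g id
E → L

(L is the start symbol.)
To compute FIRST(L), examine every production with L on the left-hand side, reading each right-hand side left to right until a non-nullable symbol is reached.

FIRST sets of the other non-terminals involved (by the same procedure, iterated to a fixed point):
  FIRST(E) = { 'g', ε }
  FIRST(D) = { 'g' }

From L → E E D:
  - E is a non-terminal: add FIRST(E) \ {ε} = { 'g' }
    E is nullable, so continue to the next symbol
  - E is a non-terminal: add FIRST(E) \ {ε} = { 'g' }
    E is nullable, so continue to the next symbol
  - D is a non-terminal: add FIRST(D) \ {ε} = { 'g' }
    D is not nullable, so stop

Collecting: FIRST(L) = { 'g' }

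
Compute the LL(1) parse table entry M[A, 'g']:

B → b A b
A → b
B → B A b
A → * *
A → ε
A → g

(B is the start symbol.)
To find M[A, 'g'], we find productions for A where 'g' is in the predict set (PREDICT(N → α) = (FIRST(α) \ {ε}) ∪ (FOLLOW(N) if α ⇒* ε)).

Relevant sets:
  FOLLOW(A) = { 'b' }

A → b: PREDICT = { 'b' }
A → * *: PREDICT = { '*' }
A → ε: PREDICT = { 'b' }
A → g: PREDICT = { 'g' }
  'g' is in predict set, so this production goes in M[A, 'g']

M[A, 'g'] = A → g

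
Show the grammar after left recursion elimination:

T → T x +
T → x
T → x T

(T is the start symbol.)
T is directly left-recursive. The standard transformation for
  A → A α₁ | ... | A α_m | β₁ | ... | β_n
is
  A  → β₁ A' | ... | β_n A'
  A' → α₁ A' | ... | α_m A' | ε

T → x becomes T → x T'
T → x T becomes T → x T T'
T → T x + becomes T' → x + T'
Add T' → ε

Resulting grammar:
T → x T'
T → x T T'
T' → x + T'
T' → ε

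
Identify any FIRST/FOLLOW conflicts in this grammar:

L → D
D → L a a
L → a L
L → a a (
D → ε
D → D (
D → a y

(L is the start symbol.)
Nullable non-terminals: D, L.
FIRST sets used below: FIRST(L) = { '(', 'a', ε }, FIRST(D) = { '(', 'a', ε }

D: nullable alternative(s) D → ε; FOLLOW(D) = { $, '(', 'a' }
  D → L a a: FIRST \ {ε} = { '(', 'a' } — overlaps FOLLOW(D) on { '(', 'a' }: CONFLICT
  D → ε: FIRST \ {ε} = { } — this is the only nullable alternative, skip
  D → D (: FIRST \ {ε} = { '(', 'a' } — overlaps FOLLOW(D) on { '(', 'a' }: CONFLICT
  D → a y: FIRST \ {ε} = { 'a' } — overlaps FOLLOW(D) on { 'a' }: CONFLICT

L: nullable alternative(s) L → D; FOLLOW(L) = { $, 'a' }
  L → D: FIRST \ {ε} = { '(', 'a' } — this is the only nullable alternative, skip
  L → a L: FIRST \ {ε} = { 'a' } — overlaps FOLLOW(L) on { 'a' }: CONFLICT
  L → a a (: FIRST \ {ε} = { 'a' } — overlaps FOLLOW(L) on { 'a' }: CONFLICT

So the grammar has 5 FIRST/FOLLOW conflicts (marked CONFLICT above).

Answer: Yes. L → a L with FOLLOW(L) on { 'a' }; L → a a '(' with FOLLOW(L) on { 'a' }; D → L a a with FOLLOW(D) on { '(', 'a' }; D → D '(' with FOLLOW(D) on { '(', 'a' }; D → a y with FOLLOW(D) on { 'a' }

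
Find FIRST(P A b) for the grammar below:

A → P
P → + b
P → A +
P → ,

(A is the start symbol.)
FIRST sets of the non-terminals involved (from the grammar, by fixed-point iteration):
  FIRST(P) = { '+', ',' }

To compute FIRST(P A b), process the symbols left to right:
Symbol P is a non-terminal. Add FIRST(P) \ {ε} = { '+', ',' }
P is not nullable (ε ∉ FIRST(P)), so stop here.
FIRST(P A b) = { '+', ',' }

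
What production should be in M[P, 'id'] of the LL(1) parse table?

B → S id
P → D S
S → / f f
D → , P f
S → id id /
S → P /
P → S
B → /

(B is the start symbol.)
To find M[P, 'id'], we find productions for P where 'id' is in the predict set (PREDICT(N → α) = (FIRST(α) \ {ε}) ∪ (FOLLOW(N) if α ⇒* ε)).

Relevant sets:
  FIRST(D) = { ',' }
  FIRST(S) = { ',', '/', 'id' }

P → D S: PREDICT = { ',' }
P → S: PREDICT = { ',', '/', 'id' }
  'id' is in predict set, so this production goes in M[P, 'id']

M[P, 'id'] = P → S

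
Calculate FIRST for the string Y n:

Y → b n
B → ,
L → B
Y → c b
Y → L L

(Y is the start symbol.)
{ ',', 'b', 'c' }

FIRST sets of the non-terminals involved (from the grammar, by fixed-point iteration):
  FIRST(Y) = { ',', 'b', 'c' }

To compute FIRST(Y n), process the symbols left to right:
Symbol Y is a non-terminal. Add FIRST(Y) \ {ε} = { ',', 'b', 'c' }
Y is not nullable (ε ∉ FIRST(Y)), so stop here.
FIRST(Y n) = { ',', 'b', 'c' }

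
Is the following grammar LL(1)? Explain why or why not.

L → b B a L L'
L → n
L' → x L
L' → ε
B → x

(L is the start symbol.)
No. Predict set conflict for L': { 'x' }

A grammar is LL(1) if for each non-terminal N with multiple productions, the predict sets of those productions are pairwise disjoint, where PREDICT(N → α) = (FIRST(α) \ {ε}) ∪ (FOLLOW(N) if α ⇒* ε).

Relevant sets:
  FOLLOW(L') = { $, 'x' }

For L:
  PREDICT(L → b B a L L') = { 'b' }
  PREDICT(L → n) = { 'n' }
For L':
  PREDICT(L' → x L) = { 'x' }
  PREDICT(L' → ε) = { $, 'x' }
B has a single production, so nothing to check there.

Conflict found: Predict set conflict for L': { 'x' }
The grammar is NOT LL(1).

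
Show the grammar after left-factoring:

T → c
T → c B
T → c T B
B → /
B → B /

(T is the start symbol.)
T → c T'
T' → ε
T' → B
T' → T B
B → /
B → B /

Left-factoring transforms A → αβ₁ | αβ₂ into A → αA' and A' → β₁ | β₂
(α is the longest common prefix among the alternatives). Repeat until
no nonterminal has two alternatives with a common prefix.

Round 1: T has alternatives sharing prefix 'c'. Introduce T': T → c T'
  Add: T' → ε
  Add: T' → B
  Add: T' → T B

No remaining common prefixes — done.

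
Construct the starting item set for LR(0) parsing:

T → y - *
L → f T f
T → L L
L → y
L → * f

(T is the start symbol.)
First, augment the grammar with T' → T
I₀ = CLOSURE({ [T' → . T] }):
  [T' → . T] has the dot before T: add [T → . y - *], [T → . L L]
  [T → . L L] has the dot before L: add [L → . f T f], [L → . y], [L → . * f]
No further items can be added.

I₀ = { [L → . * f], [L → . f T f], [L → . y], [T → . L L], [T → . y - *], [T' → . T] }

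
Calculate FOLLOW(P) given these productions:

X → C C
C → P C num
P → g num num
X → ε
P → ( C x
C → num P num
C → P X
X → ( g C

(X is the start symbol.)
To compute FOLLOW(P), find every occurrence of P on a right-hand side N → α P β: add FIRST(β) \ {ε}, and if β is empty or nullable also add FOLLOW(N). Iterate to a fixed point.

In C → P C num: P is followed by C num, add FIRST(C num) \ {ε} = { '(', 'g', 'num' }
In C → num P num: P is followed by num, add FIRST(num) \ {ε} = { 'num' }
In C → P X: P is followed by X, add FIRST(X) \ {ε} = { '(', 'g', 'num' }
  X is nullable, so also add FOLLOW(C)

The FOLLOW sets referred to above (computed the same way, to a fixed point):
  FOLLOW(C) = { $, '(', 'g', 'num', 'x' }

Taking the union: FOLLOW(P) = { $, '(', 'g', 'num', 'x' }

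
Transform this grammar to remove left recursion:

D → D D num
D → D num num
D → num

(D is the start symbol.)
D is directly left-recursive. The standard transformation for
  A → A α₁ | ... | A α_m | β₁ | ... | β_n
is
  A  → β₁ A' | ... | β_n A'
  A' → α₁ A' | ... | α_m A' | ε

D → num becomes D → num D'
D → D D num becomes D' → D num D'
D → D num num becomes D' → num num D'
Add D' → ε

Resulting grammar:
D → num D'
D' → D num D'
D' → num num D'
D' → ε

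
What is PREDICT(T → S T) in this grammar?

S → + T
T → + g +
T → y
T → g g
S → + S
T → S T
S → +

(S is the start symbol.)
{ '+' }

PREDICT(T → S T) = (FIRST(RHS) \ {ε}) ∪ (FOLLOW(T) if ε ∈ FIRST(RHS), i.e. RHS ⇒* ε)
FIRST(S) = { '+' }
FIRST(S T) = { '+' }
ε ∉ FIRST(S T), so FOLLOW(T) is not added.
PREDICT(T → S T) = { '+' }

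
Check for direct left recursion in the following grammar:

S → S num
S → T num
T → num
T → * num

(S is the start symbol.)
Yes, S is left-recursive

Direct left recursion occurs when N → N α for some non-terminal N (the right-hand side begins with the left-hand side itself).

S → S num: LEFT RECURSIVE (starts with S)
S → T num: starts with T
T → num: starts with num
T → * num: starts with '*'

The grammar has direct left recursion on: S.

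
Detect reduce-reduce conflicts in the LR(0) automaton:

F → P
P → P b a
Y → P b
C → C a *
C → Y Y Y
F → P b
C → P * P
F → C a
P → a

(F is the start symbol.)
Yes — I12: [F → P b .] vs [Y → P b .]

A reduce-reduce conflict occurs when an LR(0) state has two complete items [A → α .] and [B → β .] — both call for a reduction, and with no lookahead the parser cannot choose between them.

Augment with F' → F and build the canonical LR(0) collection (I0 = CLOSURE({[F' → . F]}), then GOTO on every symbol after a dot until no new states appear). It has 17 states:
  I0: { [C → . C a *], [C → . P * P], [C → . Y Y Y], [F → . C a], [F → . P b], [F → . P], [F' → . F], [P → . P b a], [P → . a], [Y → . P b] }  — shift
  I1: { [C → C . a *], [F → C . a] }  — shift
  I2: { [F' → F .] }  — accept
  I3: { [C → P . * P], [F → P . b], [F → P .], [P → P . b a], [Y → P . b] }  — shift, reduce
  I4: { [C → Y . Y Y], [P → . P b a], [P → . a], [Y → . P b] }  — shift
  I5: { [P → a .] }  — reduce
  I6: { [P → P . b a], [Y → P . b] }  — shift
  I7: { [C → Y Y . Y], [P → . P b a], [P → . a], [Y → . P b] }  — shift
  I8: { [C → Y Y Y .] }  — reduce
  I9: { [P → P b . a], [Y → P b .] }  — shift, reduce
  I10: { [P → P b a .] }  — reduce
  I11: { [C → P * . P], [P → . P b a], [P → . a] }  — shift
  I12: { [F → P b .], [P → P b . a], [Y → P b .] }  — shift, 2 reduces
  I13: { [C → P * P .], [P → P . b a] }  — shift, reduce
  I14: { [P → P b . a] }  — shift
  I15: { [C → C a . *], [F → C a .] }  — shift, reduce
  I16: { [C → C a * .] }  — reduce

I12 contains complete items [F → P b .], [Y → P b .] — reduce-reduce conflict.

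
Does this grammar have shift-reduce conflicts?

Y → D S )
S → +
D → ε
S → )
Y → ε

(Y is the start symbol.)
No shift-reduce conflicts

A shift-reduce conflict occurs when an LR(0) state has both:
  - a complete (reduce) item [A → α .] (dot at the end), and
  - a shift item [B → β . c γ] (dot before a terminal).

Augment with Y' → Y and build the canonical LR(0) collection (I0 = CLOSURE({[Y' → . Y]}), then GOTO on every symbol after a dot until no new states appear). It has 7 states:
  I0: { [D → .], [Y → . D S )], [Y → .], [Y' → . Y] }  — 2 reduces
  I1: { [S → . )], [S → . +], [Y → D . S )] }  — shift
  I2: { [Y' → Y .] }  — accept
  I3: { [S → ) .] }  — reduce
  I4: { [S → + .] }  — reduce
  I5: { [Y → D S . )] }  — shift
  I6: { [Y → D S ) .] }  — reduce

No state contains both a complete item and a shift item.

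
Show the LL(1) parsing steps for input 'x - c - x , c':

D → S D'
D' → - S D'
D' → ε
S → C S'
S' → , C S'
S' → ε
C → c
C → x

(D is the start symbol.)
LL(1) parsing maintains a stack (initially the start symbol over $) and the input. At each step: if the stack top is a terminal, match it against the current input token; if it is a non-terminal N, replace it with the RHS of M[N, lookahead] (the unique production whose predict set contains the lookahead).

Stack is shown with the top on the left.

Stack        Input            Action
------------------------------------
D $          x - c - x , c $  output D → S D'
S D' $       x - c - x , c $  output S → C S'
C S' D' $    x - c - x , c $  output C → x
x S' D' $    x - c - x , c $  match 'x'
S' D' $      - c - x , c $    output S' → ε
D' $         - c - x , c $    output D' → - S D'
- S D' $     - c - x , c $    match '-'
S D' $       c - x , c $      output S → C S'
C S' D' $    c - x , c $      output C → c
c S' D' $    c - x , c $      match 'c'
S' D' $      - x , c $        output S' → ε
D' $         - x , c $        output D' → - S D'
- S D' $     - x , c $        match '-'
S D' $       x , c $          output S → C S'
C S' D' $    x , c $          output C → x
x S' D' $    x , c $          match 'x'
S' D' $      , c $            output S' → , C S'
, C S' D' $  , c $            match ','
C S' D' $    c $              output C → c
c S' D' $    c $              match 'c'
S' D' $      $                output S' → ε
D' $         $                output D' → ε
$            $                accept

The string is accepted.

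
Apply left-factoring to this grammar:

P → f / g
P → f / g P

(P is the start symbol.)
Left-factoring transforms A → αβ₁ | αβ₂ into A → αA' and A' → β₁ | β₂
(α is the longest common prefix among the alternatives). Repeat until
no nonterminal has two alternatives with a common prefix.

Round 1: P has alternatives sharing prefix 'f / g'. Introduce P': P → f / g P'
  Add: P' → ε
  Add: P' → P

No remaining common prefixes — done.

Resulting grammar:
P → f / g P'
P' → ε
P' → P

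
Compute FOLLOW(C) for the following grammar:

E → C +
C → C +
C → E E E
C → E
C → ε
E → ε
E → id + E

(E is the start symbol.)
To compute FOLLOW(C), find every occurrence of C on a right-hand side N → α C β: add FIRST(β) \ {ε}, and if β is empty or nullable also add FOLLOW(N). Iterate to a fixed point.

In E → C +: C is followed by '+', add FIRST('+') \ {ε} = { '+' }
In C → C +: C is followed by '+', add FIRST('+') \ {ε} = { '+' }

Taking the union: FOLLOW(C) = { '+' }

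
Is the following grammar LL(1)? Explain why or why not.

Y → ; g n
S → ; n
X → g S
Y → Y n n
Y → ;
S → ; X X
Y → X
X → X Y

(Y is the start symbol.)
Relevant sets:
  FIRST(Y) = { ';', 'g' }
  FIRST(X) = { 'g' }

For Y:
  PREDICT(Y → ';' g n) = { ';' }
  PREDICT(Y → Y n n) = { ';', 'g' }
  PREDICT(Y → ';') = { ';' }
  PREDICT(Y → X) = { 'g' }
For S:
  PREDICT(S → ';' n) = { ';' }
  PREDICT(S → ';' X X) = { ';' }
For X:
  PREDICT(X → g S) = { 'g' }
  PREDICT(X → X Y) = { 'g' }

Conflict found: Predict set conflict for Y: { ';' }
The grammar is NOT LL(1).

Answer: No. Predict set conflict for Y: { ';' }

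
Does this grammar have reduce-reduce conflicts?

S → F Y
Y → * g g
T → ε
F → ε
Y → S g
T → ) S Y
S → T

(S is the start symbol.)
Yes — I0: [F → .] vs [T → .]; I1: [F → .] vs [T → .]; I2: [F → .] vs [T → .]; I11: [F → .] vs [T → .]

A reduce-reduce conflict occurs when an LR(0) state has two complete items [A → α .] and [B → β .] — both call for a reduction, and with no lookahead the parser cannot choose between them.

Augment with S' → S and build the canonical LR(0) collection (I0 = CLOSURE({[S' → . S]}), then GOTO on every symbol after a dot until no new states appear). It has 13 states:
  I0: { [F → .], [S → . F Y], [S → . T], [S' → . S], [T → . ) S Y], [T → .] }  — shift, 2 reduces
  I1: { [F → .], [S → . F Y], [S → . T], [T → ) . S Y], [T → . ) S Y], [T → .] }  — shift, 2 reduces
  I2: { [F → .], [S → . F Y], [S → . T], [S → F . Y], [T → . ) S Y], [T → .], [Y → . * g g], [Y → . S g] }  — shift, 2 reduces
  I3: { [S' → S .] }  — accept
  I4: { [S → T .] }  — reduce
  I5: { [Y → * . g g] }  — shift
  I6: { [Y → S . g] }  — shift
  I7: { [S → F Y .] }  — reduce
  I8: { [Y → S g .] }  — reduce
  I9: { [Y → * g . g] }  — shift
  I10: { [Y → * g g .] }  — reduce
  I11: { [F → .], [S → . F Y], [S → . T], [T → ) S . Y], [T → . ) S Y], [T → .], [Y → . * g g], [Y → . S g] }  — shift, 2 reduces
  I12: { [T → ) S Y .] }  — reduce

I0 contains complete items [F → .], [T → .] — reduce-reduce conflict.
I1 contains complete items [F → .], [T → .] — reduce-reduce conflict.
I2 contains complete items [F → .], [T → .] — reduce-reduce conflict.
I11 contains complete items [F → .], [T → .] — reduce-reduce conflict.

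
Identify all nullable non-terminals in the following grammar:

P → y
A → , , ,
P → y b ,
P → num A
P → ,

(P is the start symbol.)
None

There are no ε-productions, so no non-terminal can derive ε.
No non-terminals are nullable.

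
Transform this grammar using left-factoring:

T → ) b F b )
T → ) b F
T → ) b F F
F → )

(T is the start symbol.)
Left-factoring transforms A → αβ₁ | αβ₂ into A → αA' and A' → β₁ | β₂
(α is the longest common prefix among the alternatives). Repeat until
no nonterminal has two alternatives with a common prefix.

Round 1: T has alternatives sharing prefix ') b F'. Introduce T': T → ) b F T'
  Add: T' → b )
  Add: T' → ε
  Add: T' → F

No remaining common prefixes — done.

Resulting grammar:
T → ) b F T'
T' → b )
T' → ε
T' → F
F → )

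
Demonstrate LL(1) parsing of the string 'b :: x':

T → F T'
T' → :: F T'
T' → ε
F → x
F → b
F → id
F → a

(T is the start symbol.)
LL(1) parsing maintains a stack (initially the start symbol over $) and the input. At each step: if the stack top is a terminal, match it against the current input token; if it is a non-terminal N, replace it with the RHS of M[N, lookahead] (the unique production whose predict set contains the lookahead).

Stack is shown with the top on the left.

Stack      Input     Action
---------------------------
T $        b :: x $  output T → F T'
F T' $     b :: x $  output F → b
b T' $     b :: x $  match 'b'
T' $       :: x $    output T' → :: F T'
:: F T' $  :: x $    match '::'
F T' $     x $       output F → x
x T' $     x $       match 'x'
T' $       $         output T' → ε
$          $         accept

The string is accepted.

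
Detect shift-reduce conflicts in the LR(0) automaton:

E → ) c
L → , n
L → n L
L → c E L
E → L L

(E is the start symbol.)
Augment with E' → E and build the canonical LR(0) collection (I0 = CLOSURE({[E' → . E]}), then GOTO on every symbol after a dot until no new states appear). It has 13 states:
  I0: { [E → . ) c], [E → . L L], [E' → . E], [L → . , n], [L → . c E L], [L → . n L] }  — shift
  I1: { [E → ) . c] }  — shift
  I2: { [L → , . n] }  — shift
  I3: { [E' → E .] }  — accept
  I4: { [E → L . L], [L → . , n], [L → . c E L], [L → . n L] }  — shift
  I5: { [E → . ) c], [E → . L L], [L → . , n], [L → . c E L], [L → . n L], [L → c . E L] }  — shift
  I6: { [L → . , n], [L → . c E L], [L → . n L], [L → n . L] }  — shift
  I7: { [L → n L .] }  — reduce
  I8: { [L → . , n], [L → . c E L], [L → . n L], [L → c E . L] }  — shift
  I9: { [L → c E L .] }  — reduce
  I10: { [E → L L .] }  — reduce
  I11: { [L → , n .] }  — reduce
  I12: { [E → ) c .] }  — reduce

No state contains both a complete item and a shift item.

Answer: No shift-reduce conflicts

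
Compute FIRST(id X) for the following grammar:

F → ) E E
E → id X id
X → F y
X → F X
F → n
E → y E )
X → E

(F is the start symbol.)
{ 'id' }

To compute FIRST(id X), process the symbols left to right:
Symbol id is a terminal. Add 'id' and stop.
FIRST(id X) = { 'id' }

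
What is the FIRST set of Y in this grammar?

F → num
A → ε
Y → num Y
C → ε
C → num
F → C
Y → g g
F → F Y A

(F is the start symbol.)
To compute FIRST(Y), examine every production with Y on the left-hand side, reading each right-hand side left to right until a non-nullable symbol is reached.

From Y → num Y:
  - num is a terminal: add 'num' and stop
From Y → g g:
  - g is a terminal: add 'g' and stop

Collecting: FIRST(Y) = { 'g', 'num' }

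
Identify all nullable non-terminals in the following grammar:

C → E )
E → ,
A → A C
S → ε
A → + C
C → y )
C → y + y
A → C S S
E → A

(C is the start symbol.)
ε-productions: S → ε
So S is immediately nullable.
No further non-terminal can be added: every production for the remaining non-terminals contains a terminal or a non-nullable non-terminal.
Nullable = { 'S' }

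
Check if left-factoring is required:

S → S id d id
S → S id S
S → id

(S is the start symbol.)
Yes, S has productions with common prefix 'S id'

Left-factoring is needed when two productions for the same non-terminal
share a common prefix on the right-hand side.

Productions for S:
  S → S id d id
  S → S id S
  S → id

Found common prefix 'S id' in productions for S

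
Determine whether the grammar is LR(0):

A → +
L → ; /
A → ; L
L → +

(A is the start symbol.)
A grammar is LR(0) if no state in the canonical LR(0) collection has:
  - both a shift item (dot before a terminal) and a complete item (shift-reduce conflict), or
  - two or more complete items (reduce-reduce conflict; the accept item [A' → A .] counts as a complete item here).

Augment with A' → A and build the canonical LR(0) collection (I0 = CLOSURE({[A' → . A]}), then GOTO on every symbol after a dot until no new states appear). It has 8 states:
  I0: { [A → . +], [A → . ; L], [A' → . A] }  — shift
  I1: { [A → + .] }  — reduce
  I2: { [A → ; . L], [L → . +], [L → . ; /] }  — shift
  I3: { [A' → A .] }  — accept
  I4: { [L → + .] }  — reduce
  I5: { [L → ; . /] }  — shift
  I6: { [A → ; L .] }  — reduce
  I7: { [L → ; / .] }  — reduce

Every state is either a pure shift/goto state or contains exactly one complete item and nothing to shift — no conflicts. The grammar is LR(0).

Answer: Yes, the grammar is LR(0)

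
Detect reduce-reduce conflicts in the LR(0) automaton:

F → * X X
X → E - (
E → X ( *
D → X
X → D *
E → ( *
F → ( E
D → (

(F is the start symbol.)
A reduce-reduce conflict occurs when an LR(0) state has two complete items [A → α .] and [B → β .] — both call for a reduction, and with no lookahead the parser cannot choose between them.

Augment with F' → F and build the canonical LR(0) collection (I0 = CLOSURE({[F' → . F]}), then GOTO on every symbol after a dot until no new states appear). It has 19 states:
  I0: { [F → . ( E], [F → . * X X], [F' → . F] }  — shift
  I1: { [D → . (], [D → . X], [E → . ( *], [E → . X ( *], [F → ( . E], [X → . D *], [X → . E - (] }  — shift
  I2: { [D → . (], [D → . X], [E → . ( *], [E → . X ( *], [F → * . X X], [X → . D *], [X → . E - (] }  — shift
  I3: { [F' → F .] }  — accept
  I4: { [D → ( .], [E → ( . *] }  — shift, reduce
  I5: { [X → D . *] }  — shift
  I6: { [X → E . - (] }  — shift
  I7: { [D → . (], [D → . X], [D → X .], [E → . ( *], [E → . X ( *], [E → X . ( *], [F → * X . X], [X → . D *], [X → . E - (] }  — shift, reduce
  I8: { [D → ( .], [E → ( . *], [E → X ( . *] }  — shift, reduce
  I9: { [D → X .], [E → X . ( *], [F → * X X .] }  — shift, 2 reduces
  I10: { [E → X ( . *] }  — shift
  I11: { [E → X ( * .] }  — reduce
  I12: { [E → ( * .], [E → X ( * .] }  — 2 reduces
  I13: { [X → E - . (] }  — shift
  I14: { [X → E - ( .] }  — reduce
  I15: { [X → D * .] }  — reduce
  I16: { [E → ( * .] }  — reduce
  I17: { [F → ( E .], [X → E . - (] }  — shift, reduce
  I18: { [D → X .], [E → X . ( *] }  — shift, reduce

I9 contains complete items [D → X .], [F → * X X .] — reduce-reduce conflict.
I12 contains complete items [E → ( * .], [E → X ( * .] — reduce-reduce conflict.

Answer: Yes — I9: [D → X .] vs [F → * X X .]; I12: [E → ( * .] vs [E → X ( * .]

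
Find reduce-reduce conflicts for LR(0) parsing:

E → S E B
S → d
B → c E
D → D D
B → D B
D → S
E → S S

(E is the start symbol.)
A reduce-reduce conflict occurs when an LR(0) state has two complete items [A → α .] and [B → β .] — both call for a reduction, and with no lookahead the parser cannot choose between them.

Augment with E' → E and build the canonical LR(0) collection (I0 = CLOSURE({[E' → . E]}), then GOTO on every symbol after a dot until no new states appear). It has 13 states:
  I0: { [E → . S E B], [E → . S S], [E' → . E], [S → . d] }  — shift
  I1: { [E' → E .] }  — accept
  I2: { [E → . S E B], [E → . S S], [E → S . E B], [E → S . S], [S → . d] }  — shift
  I3: { [S → d .] }  — reduce
  I4: { [B → . D B], [B → . c E], [D → . D D], [D → . S], [E → S E . B], [S → . d] }  — shift
  I5: { [E → . S E B], [E → . S S], [E → S . E B], [E → S . S], [E → S S .], [S → . d] }  — shift, reduce
  I6: { [E → S E B .] }  — reduce
  I7: { [B → . D B], [B → . c E], [B → D . B], [D → . D D], [D → . S], [D → D . D], [S → . d] }  — shift
  I8: { [D → S .] }  — reduce
  I9: { [B → c . E], [E → . S E B], [E → . S S], [S → . d] }  — shift
  I10: { [B → c E .] }  — reduce
  I11: { [B → D B .] }  — reduce
  I12: { [B → . D B], [B → . c E], [B → D . B], [D → . D D], [D → . S], [D → D . D], [D → D D .], [S → . d] }  — shift, reduce

No state contains more than one complete item.

Answer: No reduce-reduce conflicts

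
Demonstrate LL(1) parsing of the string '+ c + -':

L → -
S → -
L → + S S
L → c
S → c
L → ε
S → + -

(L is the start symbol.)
Stack is shown with the top on the left.

Stack    Input      Action
--------------------------
L $      + c + - $  output L → + S S
+ S S $  + c + - $  match '+'
S S $    c + - $    output S → c
c S $    c + - $    match 'c'
S $      + - $      output S → + -
+ - $    + - $      match '+'
- $      - $        match '-'
$        $          accept

The string is accepted.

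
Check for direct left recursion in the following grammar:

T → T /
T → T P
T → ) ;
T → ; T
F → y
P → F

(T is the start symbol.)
Direct left recursion occurs when N → N α for some non-terminal N (the right-hand side begins with the left-hand side itself).

T → T /: LEFT RECURSIVE (starts with T)
T → T P: LEFT RECURSIVE (starts with T)
T → ) ;: starts with ')'
T → ; T: starts with ';'
F → y: starts with y
P → F: starts with F

The grammar has direct left recursion on: T.

Answer: Yes, T is left-recursive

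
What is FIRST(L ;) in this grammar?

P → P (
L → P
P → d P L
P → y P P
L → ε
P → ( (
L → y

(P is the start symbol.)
FIRST sets of the non-terminals involved (from the grammar, by fixed-point iteration):
  FIRST(L) = { '(', 'd', 'y', ε }

To compute FIRST(L ;), process the symbols left to right:
Symbol L is a non-terminal. Add FIRST(L) \ {ε} = { '(', 'd', 'y' }
L is nullable (ε ∈ FIRST(L)), continue to the next symbol.
Symbol ; is a terminal. Add ';' and stop.
FIRST(L ;) = { '(', ';', 'd', 'y' }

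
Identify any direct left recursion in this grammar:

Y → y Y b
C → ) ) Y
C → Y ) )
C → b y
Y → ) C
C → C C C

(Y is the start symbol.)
Direct left recursion occurs when N → N α for some non-terminal N (the right-hand side begins with the left-hand side itself).

Y → y Y b: starts with y
C → ) ) Y: starts with ')'
C → Y ) ): starts with Y
C → b y: starts with b
Y → ) C: starts with ')'
C → C C C: LEFT RECURSIVE (starts with C)

The grammar has direct left recursion on: C.

Answer: Yes, C is left-recursive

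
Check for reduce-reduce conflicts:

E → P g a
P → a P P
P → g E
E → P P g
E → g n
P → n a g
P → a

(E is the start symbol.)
Augment with E' → E and build the canonical LR(0) collection (I0 = CLOSURE({[E' → . E]}), then GOTO on every symbol after a dot until no new states appear). It has 17 states:
  I0: { [E → . P P g], [E → . P g a], [E → . g n], [E' → . E], [P → . a P P], [P → . a], [P → . g E], [P → . n a g] }  — shift
  I1: { [E' → E .] }  — accept
  I2: { [E → P . P g], [E → P . g a], [P → . a P P], [P → . a], [P → . g E], [P → . n a g] }  — shift
  I3: { [P → . a P P], [P → . a], [P → . g E], [P → . n a g], [P → a . P P], [P → a .] }  — shift, reduce
  I4: { [E → . P P g], [E → . P g a], [E → . g n], [E → g . n], [P → . a P P], [P → . a], [P → . g E], [P → . n a g], [P → g . E] }  — shift
  I5: { [P → n . a g] }  — shift
  I6: { [P → n a . g] }  — shift
  I7: { [P → n a g .] }  — reduce
  I8: { [P → g E .] }  — reduce
  I9: { [E → g n .], [P → n . a g] }  — shift, reduce
  I10: { [P → . a P P], [P → . a], [P → . g E], [P → . n a g], [P → a P . P] }  — shift
  I11: { [E → . P P g], [E → . P g a], [E → . g n], [P → . a P P], [P → . a], [P → . g E], [P → . n a g], [P → g . E] }  — shift
  I12: { [P → a P P .] }  — reduce
  I13: { [E → P P . g] }  — shift
  I14: { [E → . P P g], [E → . P g a], [E → . g n], [E → P g . a], [P → . a P P], [P → . a], [P → . g E], [P → . n a g], [P → g . E] }  — shift
  I15: { [E → P g a .], [P → . a P P], [P → . a], [P → . g E], [P → . n a g], [P → a . P P], [P → a .] }  — shift, 2 reduces
  I16: { [E → P P g .] }  — reduce

I15 contains complete items [E → P g a .], [P → a .] — reduce-reduce conflict.

Answer: Yes — I15: [E → P g a .] vs [P → a .]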